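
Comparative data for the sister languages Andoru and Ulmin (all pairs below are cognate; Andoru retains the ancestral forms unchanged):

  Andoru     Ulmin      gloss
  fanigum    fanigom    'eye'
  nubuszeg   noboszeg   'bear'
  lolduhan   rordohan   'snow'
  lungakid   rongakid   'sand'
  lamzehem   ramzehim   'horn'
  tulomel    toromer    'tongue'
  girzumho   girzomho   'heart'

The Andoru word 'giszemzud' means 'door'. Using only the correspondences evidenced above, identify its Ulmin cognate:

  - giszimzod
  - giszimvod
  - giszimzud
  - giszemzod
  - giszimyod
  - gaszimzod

lamzehem ~ ramzehim — Andoru e corresponds to Ulmin i after a consonant, before a nasal.
nubuszeg ~ noboszeg, lolduhan ~ rordohan — Andoru u corresponds to Ulmin o after a consonant, before a consonant other than r, m, n, p, b, f, v.
Applying these to Andoru 'giszemzud':
  giszemzud → giszimzud   (e→i after a consonant, before a nasal)
  giszimzud → giszimzod   (u→o after a consonant, before a consonant other than r, m, n, p, b, f, v)
So the Ulmin cognate is 'giszimzod'.

giszimzod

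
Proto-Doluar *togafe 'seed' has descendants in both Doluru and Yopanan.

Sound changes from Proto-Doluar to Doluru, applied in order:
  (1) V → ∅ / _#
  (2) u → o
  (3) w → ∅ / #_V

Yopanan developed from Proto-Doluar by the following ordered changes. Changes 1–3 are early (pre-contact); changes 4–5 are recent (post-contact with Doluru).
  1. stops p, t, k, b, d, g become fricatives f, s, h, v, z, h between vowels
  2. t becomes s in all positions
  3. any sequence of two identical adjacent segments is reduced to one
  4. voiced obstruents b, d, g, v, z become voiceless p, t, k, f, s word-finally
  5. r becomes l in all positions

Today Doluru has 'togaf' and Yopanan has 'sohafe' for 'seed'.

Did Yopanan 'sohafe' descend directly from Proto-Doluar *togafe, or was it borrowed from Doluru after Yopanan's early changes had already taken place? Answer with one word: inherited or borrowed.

If inherited, *togafe would pass through all of Yopanan's changes:
Yopanan: *togafe > tohafe > sohafe  (by intervocalic lenition, unconditioned shift)
If borrowed from Doluru 'togaf' after the early changes, it would undergo only the recent ones:
  rule 4 (final devoicing): no change (togaf)
  rule 5 (unconditioned shift): no change (togaf)
  ⇒ as a loan: togaf
Yopanan 'sohafe' matches the inherited outcome exactly, so it is an inherited cognate, not a loan.

inherited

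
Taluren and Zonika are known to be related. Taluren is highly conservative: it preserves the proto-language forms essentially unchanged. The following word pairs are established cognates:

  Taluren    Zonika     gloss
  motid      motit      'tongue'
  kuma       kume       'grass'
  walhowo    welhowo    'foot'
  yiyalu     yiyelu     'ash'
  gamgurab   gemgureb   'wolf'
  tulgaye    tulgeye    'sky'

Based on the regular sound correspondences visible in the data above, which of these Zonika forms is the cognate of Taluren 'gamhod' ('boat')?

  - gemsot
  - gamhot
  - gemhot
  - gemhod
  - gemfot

gemhot

gamgurab ~ gemgureb — Taluren a corresponds to Zonika e after a consonant, before a nasal.
motid ~ motit — Taluren d corresponds to Zonika t word-finally.
Applying these to Taluren 'gamhod':
  gamhod → gemhod   (a→e after a consonant, before a nasal)
  gemhod → gemhot   (d→t word-finally)
So the Zonika cognate is 'gemhot'.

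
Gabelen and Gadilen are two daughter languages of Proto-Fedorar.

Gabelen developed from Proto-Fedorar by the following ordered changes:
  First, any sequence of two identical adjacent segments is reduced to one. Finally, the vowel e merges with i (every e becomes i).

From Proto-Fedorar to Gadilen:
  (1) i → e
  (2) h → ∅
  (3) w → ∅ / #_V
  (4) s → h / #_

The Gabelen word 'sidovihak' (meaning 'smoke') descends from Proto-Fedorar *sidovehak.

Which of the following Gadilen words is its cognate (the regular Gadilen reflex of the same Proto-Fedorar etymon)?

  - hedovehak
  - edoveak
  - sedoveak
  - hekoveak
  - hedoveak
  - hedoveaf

hedoveak

Gadilen: start from *sidovehak.
  rule 1 (vowel merger): sidovehak → sedovehak
  rule 2 (h-loss): sedovehak → sedoveak
  rule 3: no change — sedoveak
  rule 4 (debuccalisation): sedoveak → hedoveak
  ⇒ Gadilen hedoveak
Among the options, 'hedoveak' alone shows every Gadilen change applied in order.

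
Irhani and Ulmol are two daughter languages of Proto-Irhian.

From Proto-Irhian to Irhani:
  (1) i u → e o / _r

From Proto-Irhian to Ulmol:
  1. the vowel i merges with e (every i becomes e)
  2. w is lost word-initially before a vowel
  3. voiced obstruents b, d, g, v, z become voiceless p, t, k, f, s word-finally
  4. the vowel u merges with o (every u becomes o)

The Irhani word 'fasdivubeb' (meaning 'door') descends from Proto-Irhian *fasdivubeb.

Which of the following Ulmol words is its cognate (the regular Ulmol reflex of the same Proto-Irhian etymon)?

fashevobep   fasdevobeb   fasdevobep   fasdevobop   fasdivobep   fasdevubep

Ulmol: *fasdivubeb > fasdevubeb > fasdevubep > fasdevobep  (by vowel merger, final devoicing, vowel merger)

fasdevobep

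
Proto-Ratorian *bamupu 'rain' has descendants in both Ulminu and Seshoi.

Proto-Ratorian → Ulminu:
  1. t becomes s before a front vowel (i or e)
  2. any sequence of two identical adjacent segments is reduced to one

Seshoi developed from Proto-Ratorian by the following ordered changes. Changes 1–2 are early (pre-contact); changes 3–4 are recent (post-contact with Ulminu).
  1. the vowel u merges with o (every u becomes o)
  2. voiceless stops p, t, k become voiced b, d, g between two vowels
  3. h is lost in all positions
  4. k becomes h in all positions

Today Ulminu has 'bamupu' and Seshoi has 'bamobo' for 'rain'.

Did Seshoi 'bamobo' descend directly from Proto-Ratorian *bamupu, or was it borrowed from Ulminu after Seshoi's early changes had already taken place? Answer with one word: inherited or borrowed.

inherited

If inherited, *bamupu would pass through all of Seshoi's changes:
Seshoi: start from *bamupu.
  rule 1 (vowel merger): bamupu → bamopo
  rule 2 (intervocalic voicing): bamopo → bamobo
  rule 3: no change — bamobo
  rule 4: no change — bamobo
  ⇒ Seshoi bamobo
If borrowed from Ulminu 'bamupu' after the early changes, it would undergo only the recent ones:
  rule 3 (h-loss): no change (bamupu)
  rule 4 (unconditioned shift): no change (bamupu)
  ⇒ as a loan: bamupu
Seshoi 'bamobo' matches the inherited outcome exactly, so it is an inherited cognate, not a loan.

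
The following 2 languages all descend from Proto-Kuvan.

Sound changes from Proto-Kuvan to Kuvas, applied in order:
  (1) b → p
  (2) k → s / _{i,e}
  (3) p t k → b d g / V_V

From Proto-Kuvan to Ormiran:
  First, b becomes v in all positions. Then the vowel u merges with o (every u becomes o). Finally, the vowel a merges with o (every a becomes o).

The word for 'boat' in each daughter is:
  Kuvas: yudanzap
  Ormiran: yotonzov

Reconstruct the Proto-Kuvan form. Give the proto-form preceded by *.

*yutanzab

Position 8: Kuvas has p, Ormiran has v. Taking the neighbouring segments as reconstructed: Kuvas p could go back to *p or *b; Ormiran v could go back to *b or *v — the one source consistent with every daughter is *b.
Position 7: Kuvas has a, Ormiran has o. Kuvas preserves a here (none of its changes turn any other segment into a), so the proto-segment is *a.
Position 3: Kuvas has d, Ormiran has t. Ormiran preserves t here (none of its changes turn any other segment into t), so the proto-segment is *t.
This points to *yutanzab. Verify forward in each daughter:
Kuvas: start from *yutanzab.
  rule 1 (unconditioned shift): yutanzab → yutanzap
  rule 2: no change — yutanzap
  rule 3 (intervocalic voicing): yutanzap → yudanzap
  ⇒ Kuvas yudanzap
Ormiran: *yutanzab
  yutanzab → yutanzav   [unconditioned shift]
  yutanzav → yotanzav   [vowel merger]
  yotanzav → yotonzov   [vowel merger]
  giving Ormiran yotonzov.
No other proto-form is consistent with every reflex, so the reconstruction is *yutanzab.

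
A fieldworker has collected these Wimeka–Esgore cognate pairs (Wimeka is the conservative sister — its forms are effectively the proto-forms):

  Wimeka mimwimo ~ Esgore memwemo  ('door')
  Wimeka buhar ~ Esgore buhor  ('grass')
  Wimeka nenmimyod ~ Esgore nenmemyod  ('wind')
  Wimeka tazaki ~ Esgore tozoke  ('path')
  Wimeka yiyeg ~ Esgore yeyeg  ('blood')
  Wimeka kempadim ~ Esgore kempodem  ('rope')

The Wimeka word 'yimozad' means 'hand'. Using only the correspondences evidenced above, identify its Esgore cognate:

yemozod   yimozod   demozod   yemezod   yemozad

yemozod

mimwimo ~ memwemo, nenmimyod ~ nenmemyod — Wimeka i corresponds to Esgore e after a consonant, before a nasal.
tazaki ~ tozoke, kempadim ~ kempodem — Wimeka a corresponds to Esgore o after a consonant, before a consonant other than r, m, n, p, b, f, v.
Applying these to Wimeka 'yimozad':
  yimozad → yemozad   (i→e after a consonant, before a nasal)
  yemozad → yemozod   (a→o after a consonant, before a consonant other than r, m, n, p, b, f, v)
So the Esgore cognate is 'yemozod'.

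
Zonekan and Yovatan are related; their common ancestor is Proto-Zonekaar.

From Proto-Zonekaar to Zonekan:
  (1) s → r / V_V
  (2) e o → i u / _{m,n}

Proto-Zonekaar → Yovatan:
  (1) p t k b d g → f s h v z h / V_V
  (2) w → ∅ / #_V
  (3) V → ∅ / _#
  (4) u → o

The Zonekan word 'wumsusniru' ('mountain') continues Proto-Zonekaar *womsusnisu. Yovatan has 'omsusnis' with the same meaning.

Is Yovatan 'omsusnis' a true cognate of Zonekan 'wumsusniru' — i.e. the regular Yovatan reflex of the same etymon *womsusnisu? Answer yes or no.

Derive the expected Yovatan reflex of *womsusnisu:
Yovatan: *womsusnisu
  womsusnisu (rule 1 does not apply)
  womsusnisu → omsusnisu   [glide loss]
  omsusnisu → omsusnis   [apocope]
  omsusnis → omsosnis   [vowel merger]
  giving Yovatan omsosnis.
The regular Yovatan reflex would be 'omsosnis', but the attested form is 'omsusnis'. The correspondence is irregular, so they are not cognates (the Yovatan form has a different source).

no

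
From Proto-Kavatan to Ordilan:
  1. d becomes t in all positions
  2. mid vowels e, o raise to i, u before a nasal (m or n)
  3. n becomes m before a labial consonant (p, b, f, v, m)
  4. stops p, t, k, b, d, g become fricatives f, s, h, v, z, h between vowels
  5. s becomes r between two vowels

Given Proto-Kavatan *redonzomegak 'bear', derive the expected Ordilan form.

Ordilan: *redonzomegak > retonzomegak > retunzumegak > resunzumehak > rerunzumehak  (by unconditioned shift, pre-nasal raising, intervocalic lenition, rhotacism)

rerunzumehak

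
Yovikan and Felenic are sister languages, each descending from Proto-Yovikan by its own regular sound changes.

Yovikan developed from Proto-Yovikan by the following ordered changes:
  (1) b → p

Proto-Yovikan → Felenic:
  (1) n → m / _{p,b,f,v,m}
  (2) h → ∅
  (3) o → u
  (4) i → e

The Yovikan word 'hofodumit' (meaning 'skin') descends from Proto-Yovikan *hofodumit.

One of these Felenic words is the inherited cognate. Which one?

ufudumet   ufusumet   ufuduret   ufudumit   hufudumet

ufudumet

Felenic: *hofodumit > ofodumit > ufudumit > ufudumet  (by h-loss, vowel merger, vowel merger)
Among the options, 'ufudumet' alone shows every Felenic change applied in order.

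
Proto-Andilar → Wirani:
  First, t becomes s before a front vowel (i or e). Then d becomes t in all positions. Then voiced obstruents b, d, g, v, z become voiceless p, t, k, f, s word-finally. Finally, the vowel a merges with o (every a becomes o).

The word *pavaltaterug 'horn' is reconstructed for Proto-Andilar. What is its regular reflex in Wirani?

Wirani: *pavaltaterug
  pavaltaterug → pavaltaserug   [palatalisation]
  pavaltaserug (rule 2 does not apply)
  pavaltaserug → pavaltaseruk   [final devoicing]
  pavaltaseruk → povoltoseruk   [vowel merger]
  giving Wirani povoltoseruk.

povoltoseruk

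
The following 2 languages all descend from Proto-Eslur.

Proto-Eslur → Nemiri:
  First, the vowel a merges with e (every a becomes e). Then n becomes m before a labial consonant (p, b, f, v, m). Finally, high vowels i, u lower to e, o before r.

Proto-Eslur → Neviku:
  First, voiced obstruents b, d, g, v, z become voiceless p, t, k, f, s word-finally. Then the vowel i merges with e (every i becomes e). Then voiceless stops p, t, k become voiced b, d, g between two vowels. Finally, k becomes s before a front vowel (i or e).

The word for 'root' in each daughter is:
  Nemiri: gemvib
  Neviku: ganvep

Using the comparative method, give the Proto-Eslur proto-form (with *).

*ganvib

Position 6: Nemiri has b, Neviku has p. Nemiri preserves b here (none of its changes turn any other segment into b), so the proto-segment is *b.
Position 2: Nemiri has e, Neviku has a. Neviku preserves a here (none of its changes turn any other segment into a), so the proto-segment is *a.
Verify the candidate proto-form against each daughter:
Nemiri: *ganvib
  ganvib → genvib   [vowel merger]
  genvib → gemvib   [nasal place assimilation]
  gemvib (rule 3 does not apply)
  giving Nemiri gemvib.
Neviku: start from *ganvib.
  rule 1 (final devoicing): ganvib → ganvip
  rule 2 (vowel merger): ganvip → ganvep
  rule 3: no change — ganvep
  rule 4: no change — ganvep
  ⇒ Neviku ganvep
*ganvib is the unique common source.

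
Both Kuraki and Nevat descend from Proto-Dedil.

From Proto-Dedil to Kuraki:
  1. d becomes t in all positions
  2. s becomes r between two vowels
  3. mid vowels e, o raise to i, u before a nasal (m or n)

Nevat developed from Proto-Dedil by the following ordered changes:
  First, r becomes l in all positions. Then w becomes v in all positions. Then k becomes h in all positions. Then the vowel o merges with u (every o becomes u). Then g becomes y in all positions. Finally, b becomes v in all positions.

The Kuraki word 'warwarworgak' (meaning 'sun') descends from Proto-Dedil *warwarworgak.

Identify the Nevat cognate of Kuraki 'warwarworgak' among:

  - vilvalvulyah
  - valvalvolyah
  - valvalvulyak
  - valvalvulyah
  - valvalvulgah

valvalvulyah

Nevat: start from *warwarworgak.
  rule 1 (unconditioned shift): warwarworgak → walwalwolgak
  rule 2 (unconditioned shift): walwalwolgak → valvalvolgak
  rule 3 (unconditioned shift): valvalvolgak → valvalvolgah
  rule 4 (vowel merger): valvalvolgah → valvalvulgah
  rule 5 (unconditioned shift): valvalvulgah → valvalvulyah
  rule 6: no change — valvalvulyah
  ⇒ Nevat valvalvulyah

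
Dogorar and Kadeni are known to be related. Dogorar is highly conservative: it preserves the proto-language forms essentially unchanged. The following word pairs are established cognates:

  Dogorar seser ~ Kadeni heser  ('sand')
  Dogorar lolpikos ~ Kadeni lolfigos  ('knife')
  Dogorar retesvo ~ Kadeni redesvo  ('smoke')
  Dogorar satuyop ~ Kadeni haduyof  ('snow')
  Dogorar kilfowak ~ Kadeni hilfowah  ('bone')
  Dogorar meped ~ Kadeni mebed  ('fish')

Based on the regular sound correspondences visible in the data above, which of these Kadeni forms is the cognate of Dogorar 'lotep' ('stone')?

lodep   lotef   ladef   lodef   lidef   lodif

retesvo ~ redesvo — Dogorar t corresponds to Kadeni d between vowels (before a front vowel).
satuyop ~ haduyof — Dogorar p corresponds to Kadeni f word-finally.
Applying these to Dogorar 'lotep':
  lotep → lodep   (t→d between vowels (before a front vowel))
  lodep → lodef   (p→f word-finally)
So the Kadeni cognate is 'lodef'.

lodef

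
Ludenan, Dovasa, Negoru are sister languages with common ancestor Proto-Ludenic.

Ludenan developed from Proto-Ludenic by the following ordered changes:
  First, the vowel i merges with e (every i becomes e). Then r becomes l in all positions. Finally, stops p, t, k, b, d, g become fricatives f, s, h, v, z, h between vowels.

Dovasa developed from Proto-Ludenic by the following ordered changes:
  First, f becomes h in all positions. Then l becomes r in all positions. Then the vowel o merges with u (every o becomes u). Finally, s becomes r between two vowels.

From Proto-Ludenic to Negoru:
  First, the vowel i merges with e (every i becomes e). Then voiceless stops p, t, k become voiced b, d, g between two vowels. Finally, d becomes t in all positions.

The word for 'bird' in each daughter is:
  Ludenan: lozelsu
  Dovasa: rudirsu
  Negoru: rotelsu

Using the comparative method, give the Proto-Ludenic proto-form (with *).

*rodilsu

Position 4: Ludenan has e, Dovasa has i, Negoru has e. Dovasa preserves i here (none of its changes turn any other segment into i), so the proto-segment is *i.
Position 2: Ludenan has o, Dovasa has u, Negoru has o. Ludenan preserves o here (none of its changes turn any other segment into o), so the proto-segment is *o.
Position 1: Ludenan has l, Dovasa has r, Negoru has r. Negoru preserves r here (none of its changes turn any other segment into r), so the proto-segment is *r.
This points to *rodilsu. Verify forward in each daughter:
Ludenan: *rodilsu > rodelsu > lodelsu > lozelsu  (by vowel merger, unconditioned shift, intervocalic lenition)
Dovasa: *rodilsu
  rodilsu (rule 1 does not apply)
  rodilsu → rodirsu   [unconditioned shift]
  rodirsu → rudirsu   [vowel merger]
  rudirsu (rule 4 does not apply)
  giving Dovasa rudirsu.
Negoru: start from *rodilsu.
  rule 1 (vowel merger): rodilsu → rodelsu
  rule 2: no change — rodelsu
  rule 3 (unconditioned shift): rodelsu → rotelsu
  ⇒ Negoru rotelsu
*rodilsu is the unique common source.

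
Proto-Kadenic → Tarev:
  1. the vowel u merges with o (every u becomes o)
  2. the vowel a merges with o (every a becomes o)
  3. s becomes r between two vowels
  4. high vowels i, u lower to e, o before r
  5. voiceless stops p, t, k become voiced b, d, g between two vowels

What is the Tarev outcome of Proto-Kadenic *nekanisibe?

negoneribe

Tarev: start from *nekanisibe.
  rule 1: no change — nekanisibe
  rule 2 (vowel merger): nekanisibe → nekonisibe
  rule 3 (rhotacism): nekonisibe → nekoniribe
  rule 4 (pre-rhotic lowering): nekoniribe → nekoneribe
  rule 5 (intervocalic voicing): nekoneribe → negoneribe
  ⇒ Tarev negoneribe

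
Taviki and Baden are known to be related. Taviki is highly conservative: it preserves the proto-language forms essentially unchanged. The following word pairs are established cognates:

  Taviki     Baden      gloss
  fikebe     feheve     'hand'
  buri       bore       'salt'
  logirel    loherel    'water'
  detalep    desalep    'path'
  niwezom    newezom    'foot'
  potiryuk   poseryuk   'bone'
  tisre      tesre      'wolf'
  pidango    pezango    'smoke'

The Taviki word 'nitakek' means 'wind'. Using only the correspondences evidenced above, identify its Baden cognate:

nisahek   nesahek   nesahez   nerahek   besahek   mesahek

fikebe ~ feheve, niwezom ~ newezom — Taviki i corresponds to Baden e after a consonant, before a consonant other than r, m, n, p, b, f, v.
detalep ~ desalep — Taviki t corresponds to Baden s between vowels (before a back vowel).
fikebe ~ feheve — Taviki k corresponds to Baden h between vowels (before a front vowel).
Applying these to Taviki 'nitakek':
  nitakek → netakek   (i→e after a consonant, before a consonant other than r, m, n, p, b, f, v)
  netakek → nesakek   (t→s between vowels (before a back vowel))
  nesakek → nesahek   (k→h between vowels (before a front vowel))
So the Baden cognate is 'nesahek'.

nesahek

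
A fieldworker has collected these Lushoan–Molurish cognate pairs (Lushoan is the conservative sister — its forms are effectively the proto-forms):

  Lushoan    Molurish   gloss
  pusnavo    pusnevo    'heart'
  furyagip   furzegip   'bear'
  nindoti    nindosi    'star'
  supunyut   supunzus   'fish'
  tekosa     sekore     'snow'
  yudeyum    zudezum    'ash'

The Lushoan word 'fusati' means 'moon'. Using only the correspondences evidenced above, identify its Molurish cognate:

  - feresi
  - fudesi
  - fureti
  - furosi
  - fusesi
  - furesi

tekosa ~ sekore — Lushoan s corresponds to Molurish r between vowels (before a back vowel).
furyagip ~ furzegip — Lushoan a corresponds to Molurish e after a consonant, before a consonant other than r, m, n, p, b, f, v.
nindoti ~ nindosi — Lushoan t corresponds to Molurish s between vowels (before a front vowel).
Applying these to Lushoan 'fusati':
  fusati → furati   (s→r between vowels (before a back vowel))
  furati → fureti   (a→e after a consonant, before a consonant other than r, m, n, p, b, f, v)
  fureti → furesi   (t→s between vowels (before a front vowel))
So the Molurish cognate is 'furesi'.

furesi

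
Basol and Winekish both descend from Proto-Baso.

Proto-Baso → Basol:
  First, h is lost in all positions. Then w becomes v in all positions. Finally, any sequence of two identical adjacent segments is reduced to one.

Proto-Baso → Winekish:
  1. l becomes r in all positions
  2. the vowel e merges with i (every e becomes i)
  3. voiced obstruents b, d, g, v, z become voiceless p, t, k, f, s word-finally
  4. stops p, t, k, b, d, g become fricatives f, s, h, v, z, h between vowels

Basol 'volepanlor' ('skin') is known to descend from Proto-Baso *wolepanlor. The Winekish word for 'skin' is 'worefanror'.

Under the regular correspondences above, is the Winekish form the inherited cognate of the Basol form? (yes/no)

Derive the expected Winekish reflex of *wolepanlor:
Winekish: *wolepanlor > worepanror > woripanror > worifanror  (by unconditioned shift, vowel merger, intervocalic lenition)
The regular Winekish reflex would be 'worifanror', but the attested form is 'worefanror'. The correspondence is irregular, so they are not cognates (the Winekish form has a different source).

no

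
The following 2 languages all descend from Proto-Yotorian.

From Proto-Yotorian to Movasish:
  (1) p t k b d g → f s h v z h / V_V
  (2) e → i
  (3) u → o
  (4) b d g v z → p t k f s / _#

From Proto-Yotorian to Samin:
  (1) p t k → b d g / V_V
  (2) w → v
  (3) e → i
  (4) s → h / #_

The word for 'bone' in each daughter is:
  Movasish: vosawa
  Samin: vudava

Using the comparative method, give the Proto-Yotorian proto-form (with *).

*vutawa

Position 2: Movasish has o, Samin has u. Samin preserves u here (none of its changes turn any other segment into u), so the proto-segment is *u.
Position 5: Movasish has w, Samin has v. Movasish preserves w here (none of its changes turn any other segment into w), so the proto-segment is *w.
Position 3: Movasish has s, Samin has d. Taking the neighbouring segments as reconstructed: Movasish s could go back to *t or *s; Samin d could go back to *t or *d — the one source consistent with every daughter is *t.
Continuing position by position gives *vutawa; check it forward:
Movasish: *vutawa
  vutawa → vusawa   [intervocalic lenition]
  vusawa (rule 2 does not apply)
  vusawa → vosawa   [vowel merger]
  vosawa (rule 4 does not apply)
  giving Movasish vosawa.
Samin: *vutawa > vudawa > vudava  (by intervocalic voicing, unconditioned shift)
No other proto-form is consistent with every reflex, so the reconstruction is *vutawa.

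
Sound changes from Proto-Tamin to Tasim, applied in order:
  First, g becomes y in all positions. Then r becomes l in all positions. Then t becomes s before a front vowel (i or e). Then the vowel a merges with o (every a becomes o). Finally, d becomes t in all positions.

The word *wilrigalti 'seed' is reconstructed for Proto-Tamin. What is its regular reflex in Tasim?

williyolsi

Tasim: *wilrigalti
  wilrigalti → wilriyalti   [unconditioned shift]
  wilriyalti → williyalti   [unconditioned shift]
  williyalti → williyalsi   [palatalisation]
  williyalsi → williyolsi   [vowel merger]
  williyolsi (rule 5 does not apply)
  giving Tasim williyolsi.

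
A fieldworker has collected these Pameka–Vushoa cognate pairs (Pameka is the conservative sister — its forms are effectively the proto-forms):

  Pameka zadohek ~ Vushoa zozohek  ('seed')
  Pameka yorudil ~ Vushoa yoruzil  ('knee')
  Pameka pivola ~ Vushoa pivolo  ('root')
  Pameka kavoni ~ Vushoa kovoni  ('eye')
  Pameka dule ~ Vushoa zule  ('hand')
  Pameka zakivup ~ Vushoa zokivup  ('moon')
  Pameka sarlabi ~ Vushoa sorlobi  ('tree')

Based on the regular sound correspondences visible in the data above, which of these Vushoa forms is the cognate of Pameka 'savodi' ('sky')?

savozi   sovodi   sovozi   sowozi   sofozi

kavoni ~ kovoni — Pameka a corresponds to Vushoa o after a consonant, before a labial obstruent.
yorudil ~ yoruzil — Pameka d corresponds to Vushoa z between vowels (before a front vowel).
Applying these to Pameka 'savodi':
  savodi → sovodi   (a→o after a consonant, before a labial obstruent)
  sovodi → sovozi   (d→z between vowels (before a front vowel))
So the Vushoa cognate is 'sovozi'.

sovozi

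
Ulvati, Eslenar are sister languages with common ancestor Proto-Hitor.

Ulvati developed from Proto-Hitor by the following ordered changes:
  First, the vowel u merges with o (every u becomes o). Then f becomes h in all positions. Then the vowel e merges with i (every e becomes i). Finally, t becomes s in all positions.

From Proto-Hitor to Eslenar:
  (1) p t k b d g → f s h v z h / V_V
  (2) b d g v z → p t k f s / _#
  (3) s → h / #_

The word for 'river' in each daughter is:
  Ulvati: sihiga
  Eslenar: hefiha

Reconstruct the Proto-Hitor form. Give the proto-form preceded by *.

Position 5: Ulvati has g, Eslenar has h. Ulvati preserves g here (none of its changes turn any other segment into g), so the proto-segment is *g.
Position 1: Ulvati has s, Eslenar has h. Taking the neighbouring segments as reconstructed: Ulvati s could go back to *t or *s; Eslenar h could go back to *s or *h — the one source consistent with every daughter is *s.
Position 3: Ulvati has h, Eslenar has f. Taking the neighbouring segments as reconstructed: Ulvati h could go back to *f or *h; Eslenar f could go back to *p or *f — the one source consistent with every daughter is *f.
This points to *sefiga. Verify forward in each daughter:
Ulvati: *sefiga > sehiga > sihiga  (by unconditioned shift, vowel merger)
Eslenar: *sefiga
  sefiga → sefiha   [intervocalic lenition]
  sefiha (rule 2 does not apply)
  sefiha → hefiha   [debuccalisation]
  giving Eslenar hefiha.
Only *sefiga yields all of Ulvati sihiga, Eslenar hefiha.

*sefiga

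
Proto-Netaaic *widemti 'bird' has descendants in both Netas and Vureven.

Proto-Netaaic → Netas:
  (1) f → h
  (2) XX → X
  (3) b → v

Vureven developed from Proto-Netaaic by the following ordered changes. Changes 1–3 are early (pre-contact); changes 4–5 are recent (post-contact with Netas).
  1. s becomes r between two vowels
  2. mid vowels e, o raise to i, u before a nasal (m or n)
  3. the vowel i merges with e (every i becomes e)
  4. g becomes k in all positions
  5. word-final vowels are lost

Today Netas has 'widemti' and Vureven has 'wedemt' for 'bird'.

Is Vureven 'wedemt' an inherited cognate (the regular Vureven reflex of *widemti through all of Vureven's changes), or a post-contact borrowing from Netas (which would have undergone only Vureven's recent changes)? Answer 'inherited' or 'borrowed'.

inherited

If inherited, *widemti would pass through all of Vureven's changes:
Vureven: *widemti > widimti > wedemte > wedemt  (by pre-nasal raising, vowel merger, apocope)
If borrowed from Netas 'widemti' after the early changes, it would undergo only the recent ones:
  rule 4 (unconditioned shift): no change (widemti)
  rule 5 (apocope): widemti → widemt
  ⇒ as a loan: widemt
Vureven 'wedemt' matches the inherited outcome exactly, so it is an inherited cognate, not a loan.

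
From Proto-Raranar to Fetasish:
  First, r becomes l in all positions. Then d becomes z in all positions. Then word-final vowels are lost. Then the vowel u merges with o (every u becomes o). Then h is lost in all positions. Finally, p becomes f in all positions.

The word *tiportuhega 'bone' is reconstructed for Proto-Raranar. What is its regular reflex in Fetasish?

tifoltoeg

Fetasish: *tiportuhega
  tiportuhega → tipoltuhega   [unconditioned shift]
  tipoltuhega (rule 2 does not apply)
  tipoltuhega → tipoltuheg   [apocope]
  tipoltuheg → tipoltoheg   [vowel merger]
  tipoltoheg → tipoltoeg   [h-loss]
  tipoltoeg → tifoltoeg   [unconditioned shift]
  giving Fetasish tifoltoeg.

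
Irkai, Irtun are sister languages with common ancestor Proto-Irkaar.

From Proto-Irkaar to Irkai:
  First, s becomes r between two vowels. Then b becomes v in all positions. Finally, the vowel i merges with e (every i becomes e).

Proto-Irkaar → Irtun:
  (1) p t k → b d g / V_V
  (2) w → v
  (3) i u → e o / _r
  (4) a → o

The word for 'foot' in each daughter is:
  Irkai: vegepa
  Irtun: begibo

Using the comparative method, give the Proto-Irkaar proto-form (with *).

*begipa

Position 1: Irkai has v, Irtun has b. Taking the neighbouring segments as reconstructed: Irkai v could go back to *b or *v; Irtun b can only go back to *b — the one source consistent with every daughter is *b.
Position 6: Irkai has a, Irtun has o. Irkai preserves a here (none of its changes turn any other segment into a), so the proto-segment is *a.
This points to *begipa. Verify forward in each daughter:
Irkai: start from *begipa.
  rule 1: no change — begipa
  rule 2 (unconditioned shift): begipa → vegipa
  rule 3 (vowel merger): vegipa → vegepa
  ⇒ Irkai vegepa
Irtun: *begipa > begiba > begibo  (by intervocalic voicing, vowel merger)
No other proto-form is consistent with every reflex, so the reconstruction is *begipa.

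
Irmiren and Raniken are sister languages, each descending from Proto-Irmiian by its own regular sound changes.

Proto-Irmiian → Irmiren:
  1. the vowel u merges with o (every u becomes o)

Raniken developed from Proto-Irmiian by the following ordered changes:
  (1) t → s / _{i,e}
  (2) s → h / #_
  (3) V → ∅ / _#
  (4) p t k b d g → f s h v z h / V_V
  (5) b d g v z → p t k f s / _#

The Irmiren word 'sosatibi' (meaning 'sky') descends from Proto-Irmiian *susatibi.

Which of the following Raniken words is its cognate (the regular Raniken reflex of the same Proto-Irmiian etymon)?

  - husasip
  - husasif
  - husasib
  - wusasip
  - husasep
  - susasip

Raniken: start from *susatibi.
  rule 1 (palatalisation): susatibi → susasibi
  rule 2 (debuccalisation): susasibi → husasibi
  rule 3 (apocope): husasibi → husasib
  rule 4: no change — husasib
  rule 5 (final devoicing): husasib → husasip
  ⇒ Raniken husasip
Among the options, 'husasip' alone shows every Raniken change applied in order.

husasip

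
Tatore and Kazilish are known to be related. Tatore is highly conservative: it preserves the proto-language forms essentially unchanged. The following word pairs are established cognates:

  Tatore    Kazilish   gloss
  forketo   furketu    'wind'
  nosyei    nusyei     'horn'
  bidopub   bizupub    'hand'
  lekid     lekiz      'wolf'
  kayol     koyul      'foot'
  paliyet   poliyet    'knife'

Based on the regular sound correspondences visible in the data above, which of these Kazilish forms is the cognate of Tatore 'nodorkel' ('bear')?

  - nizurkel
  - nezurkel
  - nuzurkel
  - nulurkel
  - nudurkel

nuzurkel

nosyei ~ nusyei, kayol ~ koyul — Tatore o corresponds to Kazilish u after a consonant, before a consonant other than r, m, n, p, b, f, v.
bidopub ~ bizupub — Tatore d corresponds to Kazilish z between vowels (before a back vowel).
forketo ~ furketu — Tatore o corresponds to Kazilish u after a consonant, before r.
Applying these to Tatore 'nodorkel':
  nodorkel → nudorkel   (o→u after a consonant, before a consonant other than r, m, n, p, b, f, v)
  nudorkel → nuzorkel   (d→z between vowels (before a back vowel))
  nuzorkel → nuzurkel   (o→u after a consonant, before r)
So the Kazilish cognate is 'nuzurkel'.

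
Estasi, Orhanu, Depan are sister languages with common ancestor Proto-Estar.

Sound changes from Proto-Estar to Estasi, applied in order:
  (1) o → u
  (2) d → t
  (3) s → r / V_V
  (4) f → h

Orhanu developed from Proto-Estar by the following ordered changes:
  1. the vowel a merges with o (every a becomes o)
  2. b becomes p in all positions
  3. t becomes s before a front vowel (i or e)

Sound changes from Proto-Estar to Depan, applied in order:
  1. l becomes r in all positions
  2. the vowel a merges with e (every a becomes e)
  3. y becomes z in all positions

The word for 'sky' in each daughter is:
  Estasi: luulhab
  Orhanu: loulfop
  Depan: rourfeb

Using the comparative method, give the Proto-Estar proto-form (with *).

Position 4: Estasi has l, Orhanu has l, Depan has r. Estasi preserves l here (none of its changes turn any other segment into l), so the proto-segment is *l.
Position 2: Estasi has u, Orhanu has o, Depan has o. Depan preserves o here (none of its changes turn any other segment into o), so the proto-segment is *o.
Position 6: Estasi has a, Orhanu has o, Depan has e. Estasi preserves a here (none of its changes turn any other segment into a), so the proto-segment is *a.
Verify the candidate proto-form against each daughter:
Estasi: *loulfab > luulfab > luulhab  (by vowel merger, unconditioned shift)
Orhanu: *loulfab > loulfob > loulfop  (by vowel merger, unconditioned shift)
Depan: *loulfab > rourfab > rourfeb  (by unconditioned shift, vowel merger)
No other proto-form is consistent with every reflex, so the reconstruction is *loulfab.

*loulfab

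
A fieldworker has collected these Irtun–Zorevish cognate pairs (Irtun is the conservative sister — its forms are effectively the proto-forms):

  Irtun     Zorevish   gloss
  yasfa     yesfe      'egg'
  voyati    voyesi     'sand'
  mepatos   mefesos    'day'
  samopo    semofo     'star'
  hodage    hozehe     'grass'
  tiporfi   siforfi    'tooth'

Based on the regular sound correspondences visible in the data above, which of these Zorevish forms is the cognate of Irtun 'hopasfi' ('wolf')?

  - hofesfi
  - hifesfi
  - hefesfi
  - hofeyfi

mepatos ~ mefesos — Irtun p corresponds to Zorevish f between vowels (before a back vowel).
yasfa ~ yesfe, voyati ~ voyesi — Irtun a corresponds to Zorevish e after a consonant, before a consonant other than r, m, n, p, b, f, v.
Applying these to Irtun 'hopasfi':
  hopasfi → hofasfi   (p→f between vowels (before a back vowel))
  hofasfi → hofesfi   (a→e after a consonant, before a consonant other than r, m, n, p, b, f, v)
So the Zorevish cognate is 'hofesfi'.

hofesfi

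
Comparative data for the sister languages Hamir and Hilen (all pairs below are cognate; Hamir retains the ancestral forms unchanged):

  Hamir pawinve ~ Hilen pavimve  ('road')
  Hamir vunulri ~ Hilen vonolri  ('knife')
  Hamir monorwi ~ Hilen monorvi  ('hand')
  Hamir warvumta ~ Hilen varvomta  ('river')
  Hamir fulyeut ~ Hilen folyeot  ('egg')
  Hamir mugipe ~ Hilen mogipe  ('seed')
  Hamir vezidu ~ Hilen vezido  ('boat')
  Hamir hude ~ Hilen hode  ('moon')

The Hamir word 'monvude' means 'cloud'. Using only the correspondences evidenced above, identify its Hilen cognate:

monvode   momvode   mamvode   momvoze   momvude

momvode

pawinve ~ pavimve — Hamir n corresponds to Hilen m after a vowel, before a labial obstruent.
vunulri ~ vonolri, fulyeut ~ folyeot — Hamir u corresponds to Hilen o after a consonant, before a consonant other than r, m, n, p, b, f, v.
Applying these to Hamir 'monvude':
  monvude → momvude   (n→m after a vowel, before a labial obstruent)
  momvude → momvode   (u→o after a consonant, before a consonant other than r, m, n, p, b, f, v)
So the Hilen cognate is 'momvode'.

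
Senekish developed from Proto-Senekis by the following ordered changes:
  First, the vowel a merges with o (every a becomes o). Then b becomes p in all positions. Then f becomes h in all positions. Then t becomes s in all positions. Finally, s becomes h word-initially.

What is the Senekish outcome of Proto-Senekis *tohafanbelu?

Senekish: start from *tohafanbelu.
  rule 1 (vowel merger): tohafanbelu → tohofonbelu
  rule 2 (unconditioned shift): tohofonbelu → tohofonpelu
  rule 3 (unconditioned shift): tohofonpelu → tohohonpelu
  rule 4 (unconditioned shift): tohohonpelu → sohohonpelu
  rule 5 (debuccalisation): sohohonpelu → hohohonpelu
  ⇒ Senekish hohohonpelu

hohohonpelu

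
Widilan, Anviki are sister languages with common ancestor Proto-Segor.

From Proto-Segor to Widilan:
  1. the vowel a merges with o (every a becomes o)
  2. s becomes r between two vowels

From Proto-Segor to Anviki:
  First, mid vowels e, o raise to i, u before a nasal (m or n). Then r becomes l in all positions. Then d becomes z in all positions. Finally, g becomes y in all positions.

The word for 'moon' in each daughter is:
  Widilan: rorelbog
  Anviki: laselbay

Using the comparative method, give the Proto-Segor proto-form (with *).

*raselbag

Position 7: Widilan has o, Anviki has a. Anviki preserves a here (none of its changes turn any other segment into a), so the proto-segment is *a.
Position 2: Widilan has o, Anviki has a. Anviki preserves a here (none of its changes turn any other segment into a), so the proto-segment is *a.
Position 1: Widilan has r, Anviki has l. Taking the neighbouring segments as reconstructed: Widilan r can only go back to *r; Anviki l could go back to *l or *r — the one source consistent with every daughter is *r.
This points to *raselbag. Verify forward in each daughter:
Widilan: *raselbag > roselbog > rorelbog  (by vowel merger, rhotacism)
Anviki: *raselbag > laselbag > laselbay  (by unconditioned shift, unconditioned shift)
*raselbag is the unique common source.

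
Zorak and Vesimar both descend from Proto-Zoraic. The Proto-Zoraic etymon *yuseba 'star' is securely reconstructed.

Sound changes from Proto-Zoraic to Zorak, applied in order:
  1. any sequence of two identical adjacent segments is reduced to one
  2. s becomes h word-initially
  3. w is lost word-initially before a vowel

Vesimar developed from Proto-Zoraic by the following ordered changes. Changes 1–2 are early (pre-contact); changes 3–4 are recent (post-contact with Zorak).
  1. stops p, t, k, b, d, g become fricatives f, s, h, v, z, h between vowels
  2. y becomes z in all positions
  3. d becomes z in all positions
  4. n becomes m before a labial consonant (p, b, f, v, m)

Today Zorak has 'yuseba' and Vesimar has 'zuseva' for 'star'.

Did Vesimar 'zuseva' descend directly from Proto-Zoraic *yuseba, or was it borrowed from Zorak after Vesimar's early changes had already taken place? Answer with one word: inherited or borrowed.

inherited

If inherited, *yuseba would pass through all of Vesimar's changes:
Vesimar: *yuseba > yuseva > zuseva  (by intervocalic lenition, unconditioned shift)
If borrowed from Zorak 'yuseba' after the early changes, it would undergo only the recent ones:
  rule 3 (unconditioned shift): no change (yuseba)
  rule 4 (nasal place assimilation): no change (yuseba)
  ⇒ as a loan: yuseba
Vesimar 'zuseva' matches the inherited outcome exactly, so it is an inherited cognate, not a loan.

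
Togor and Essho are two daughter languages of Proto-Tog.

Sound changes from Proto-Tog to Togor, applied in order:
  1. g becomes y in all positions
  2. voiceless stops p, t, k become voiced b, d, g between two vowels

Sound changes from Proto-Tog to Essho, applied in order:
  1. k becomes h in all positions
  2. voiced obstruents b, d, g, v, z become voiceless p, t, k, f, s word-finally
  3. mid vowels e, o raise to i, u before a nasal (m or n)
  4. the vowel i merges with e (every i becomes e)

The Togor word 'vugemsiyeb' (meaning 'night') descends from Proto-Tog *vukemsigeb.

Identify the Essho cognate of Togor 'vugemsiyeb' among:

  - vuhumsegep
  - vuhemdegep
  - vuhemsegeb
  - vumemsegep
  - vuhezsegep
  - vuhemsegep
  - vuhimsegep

vuhemsegep

Essho: start from *vukemsigeb.
  rule 1 (unconditioned shift): vukemsigeb → vuhemsigeb
  rule 2 (final devoicing): vuhemsigeb → vuhemsigep
  rule 3 (pre-nasal raising): vuhemsigep → vuhimsigep
  rule 4 (vowel merger): vuhimsigep → vuhemsegep
  ⇒ Essho vuhemsegep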